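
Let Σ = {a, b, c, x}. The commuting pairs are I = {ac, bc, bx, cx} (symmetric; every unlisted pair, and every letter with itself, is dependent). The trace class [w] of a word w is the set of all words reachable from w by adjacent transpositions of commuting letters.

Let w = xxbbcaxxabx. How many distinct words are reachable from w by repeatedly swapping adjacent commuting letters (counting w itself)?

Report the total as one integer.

132

piece 0:x — minimal
piece 1:x rests on {0:x}
piece 2:b — minimal
piece 3:b rests on {2:b}
piece 4:c — minimal
piece 5:a rests on {1:x, 3:b}
piece 6:x rests on {5:a}
piece 7:x rests on {6:x}
piece 8:a rests on {7:x}
piece 9:b rests on {8:a}
piece 10:x rests on {8:a}
minimal pieces: {0:x, 2:b, 4:c}
ways to finish when only these pieces remain (= sum over removing one remaining piece with nothing left below it):
  1 left: {4}→1  {9}→1  {10}→1
  2 left: {4,9}→2  {4,10}→2  {9,10}→2
  3 left: {4,9,10}→6  {8,9,10}→2
  4 left: {4,8,9,10}→8  {7,8,9,10}→2
  5 left: {4,7,8,9,10}→10  {6,7,8,9,10}→2
  6 left: {4,6,7,8,9,10}→12  {5,6,7,8,9,10}→2
  7 left: {1,5,6,7,8,9,10}→2  {3,5,6,7,8,9,10}→2  {4,5,6,7,8,9,10}→14
  8 left: {0,1,5,6,7,8,9,10}→2  {1,3,5,6,7,8,9,10}→4  {1,4,5,6,7,8,9,10}→16  {2,3,5,6,7,8,9,10}→2  {3,4,5,6,7,8,9,10}→16
  9 left: {0,1,3,5,6,7,8,9,10}→6  {0,1,4,5,6,7,8,9,10}→18  {1,2,3,5,6,7,8,9,10}→6  {1,3,4,5,6,7,8,9,10}→36  {2,3,4,5,6,7,8,9,10}→18
  placing 0:x first → 60 extensions
  placing 2:b first → 60 extensions
  placing 4:c first → 12 extensions
total linear extensions = 132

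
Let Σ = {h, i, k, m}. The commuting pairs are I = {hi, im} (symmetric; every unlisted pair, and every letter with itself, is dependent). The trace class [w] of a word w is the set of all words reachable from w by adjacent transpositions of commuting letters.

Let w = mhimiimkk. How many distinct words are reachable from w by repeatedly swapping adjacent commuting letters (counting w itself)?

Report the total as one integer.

35

drop 0:m onto floor
drop 1:h onto {0:m}
drop 2:i onto floor
drop 3:m onto {1:h}
drop 4:i onto {2:i}
drop 5:i onto {4:i}
drop 6:m onto {3:m}
drop 7:k onto {5:i, 6:m}
drop 8:k onto {7:k}
ground layer = {0:m, 2:i}
drop-orders for the pieces not yet dropped (sum over which currently-grounded one goes next):
  1 to go: {8} 1
  2 to go: {7,8} 1
  3 to go: {5,7,8} 1  {6,7,8} 1
  4 to go: {3,6,7,8} 1  {4,5,7,8} 1  {5,6,7,8} 2
  5 to go: {1,3,6,7,8} 1  {2,4,5,7,8} 1  {3,5,6,7,8} 3  {4,5,6,7,8} 3
  6 to go: {0,1,3,6,7,8} 1  {1,3,5,6,7,8} 4  {2,4,5,6,7,8} 4  {3,4,5,6,7,8} 6
  7 to go: {0,1,3,5,6,7,8} 5  {1,3,4,5,6,7,8} 10  {2,3,4,5,6,7,8} 10
  if 0:m drops first: 20 orders
  if 2:i drops first: 15 orders
heap linearizations: 35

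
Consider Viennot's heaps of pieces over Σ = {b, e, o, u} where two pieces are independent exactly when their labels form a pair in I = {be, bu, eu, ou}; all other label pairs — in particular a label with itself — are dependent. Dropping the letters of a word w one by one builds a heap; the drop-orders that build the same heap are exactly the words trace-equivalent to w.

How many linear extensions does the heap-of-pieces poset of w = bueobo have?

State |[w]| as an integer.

12

piece 0:b — minimal
piece 1:u — minimal
piece 2:e — minimal
piece 3:o rests on {0:b, 2:e}
piece 4:b rests on {3:o}
piece 5:o rests on {4:b}
minimal pieces: {0:b, 1:u, 2:e}
ways to finish when only these pieces remain (= sum over removing one remaining piece with nothing left below it):
  1 left: {1}→1  {5}→1
  2 left: {1,5}→2  {4,5}→1
  3 left: {1,4,5}→3  {3,4,5}→1
  4 left: {0,3,4,5}→1  {1,3,4,5}→4  {2,3,4,5}→1
  placing 0:b first → 5 extensions
  placing 1:u first → 2 extensions
  placing 2:e first → 5 extensions
total linear extensions = 12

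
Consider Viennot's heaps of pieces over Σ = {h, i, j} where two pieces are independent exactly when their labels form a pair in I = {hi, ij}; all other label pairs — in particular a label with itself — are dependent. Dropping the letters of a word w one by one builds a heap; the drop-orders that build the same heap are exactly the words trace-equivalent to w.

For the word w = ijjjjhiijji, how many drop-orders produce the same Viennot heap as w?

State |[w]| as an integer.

330

drop 0:i onto floor
drop 1:j onto floor
drop 2:j onto {1:j}
drop 3:j onto {2:j}
drop 4:j onto {3:j}
drop 5:h onto {4:j}
drop 6:i onto {0:i}
drop 7:i onto {6:i}
drop 8:j onto {5:h}
drop 9:j onto {8:j}
drop 10:i onto {7:i}
ground layer = {0:i, 1:j}
drop-orders for the pieces not yet dropped (sum over which currently-grounded one goes next):
  1 to go: {9} 1  {10} 1
  2 to go: {7,10} 1  {8,9} 1  {9,10} 2
  3 to go: {5,8,9} 1  {6,7,10} 1  {7,9,10} 3  {8,9,10} 3
  4 to go: {0,6,7,10} 1  {4,5,8,9} 1  {5,8,9,10} 4  {6,7,9,10} 4  {7,8,9,10} 6
  5 to go: {0,6,7,9,10} 5  {3,4,5,8,9} 1  {4,5,8,9,10} 5  {5,7,8,9,10} 10  {6,7,8,9,10} 10
  6 to go: {0,6,7,8,9,10} 15  {2,3,4,5,8,9} 1  {3,4,5,8,9,10} 6  {4,5,7,8,9,10} 15  {5,6,7,8,9,10} 20
  7 to go: {0,5,6,7,8,9,10} 35  {1,2,3,4,5,8,9} 1  {2,3,4,5,8,9,10} 7  {3,4,5,7,8,9,10} 21  {4,5,6,7,8,9,10} 35
  8 to go: {0,4,5,6,7,8,9,10} 70  {1,2,3,4,5,8,9,10} 8  {2,3,4,5,7,8,9,10} 28  {3,4,5,6,7,8,9,10} 56
  9 to go: {0,3,4,5,6,7,8,9,10} 126  {1,2,3,4,5,7,8,9,10} 36  {2,3,4,5,6,7,8,9,10} 84
  if 0:i drops first: 120 orders
  if 1:j drops first: 210 orders
heap linearizations: 330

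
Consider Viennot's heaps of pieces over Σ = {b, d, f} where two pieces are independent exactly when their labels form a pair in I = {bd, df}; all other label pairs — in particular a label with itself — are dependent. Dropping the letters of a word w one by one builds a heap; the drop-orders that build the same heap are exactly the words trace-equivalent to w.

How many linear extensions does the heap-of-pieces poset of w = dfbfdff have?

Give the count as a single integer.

21

piece 0:d — minimal
piece 1:f — minimal
piece 2:b rests on {1:f}
piece 3:f rests on {2:b}
piece 4:d rests on {0:d}
piece 5:f rests on {3:f}
piece 6:f rests on {5:f}
minimal pieces: {0:d, 1:f}
ways to finish when only these pieces remain (= sum over removing one remaining piece with nothing left below it):
  1 left: {4}→1  {6}→1
  2 left: {0,4}→1  {4,6}→2  {5,6}→1
  3 left: {0,4,6}→3  {3,5,6}→1  {4,5,6}→3
  4 left: {0,4,5,6}→6  {2,3,5,6}→1  {3,4,5,6}→4
  5 left: {0,3,4,5,6}→10  {1,2,3,5,6}→1  {2,3,4,5,6}→5
  placing 0:d first → 6 extensions
  placing 1:f first → 15 extensions
total linear extensions = 21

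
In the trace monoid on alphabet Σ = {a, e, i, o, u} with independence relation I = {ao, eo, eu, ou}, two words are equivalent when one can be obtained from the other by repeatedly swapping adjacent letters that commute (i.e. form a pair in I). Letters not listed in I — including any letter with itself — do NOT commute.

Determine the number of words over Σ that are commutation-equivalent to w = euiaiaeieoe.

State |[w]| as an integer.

6

0(e) covers ∅
1(u) covers ∅
2(i) covers 0:e, 1:u
3(a) covers 2:i
4(i) covers 3:a
5(a) covers 4:i
6(e) covers 5:a
7(i) covers 6:e
8(e) covers 7:i
9(o) covers 7:i
10(e) covers 8:e
floor of heap: 0:e, 1:u
completions by unplaced set U, small U first (add the entries for U minus each lowest piece of U):
  |U|=1: {9}:1  {10}:1
  |U|=2: {8,10}:1  {9,10}:2
  |U|=3: {8,9,10}:3
  |U|=4: {7,8,9,10}:3
  |U|=5: {6,7,8,9,10}:3
  |U|=6: {5,6,7,8,9,10}:3
  |U|=7: {4,5,6,7,8,9,10}:3
  |U|=8: {3,4,5,6,7,8,9,10}:3
  |U|=9: {2,3,4,5,6,7,8,9,10}:3
  start at 0(e): 3
  start at 1(u): 3
sum over floor = 6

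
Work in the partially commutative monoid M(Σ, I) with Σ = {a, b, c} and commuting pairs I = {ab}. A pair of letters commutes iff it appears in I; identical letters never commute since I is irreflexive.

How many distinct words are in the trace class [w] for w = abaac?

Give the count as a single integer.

piece 0:a — minimal
piece 1:b — minimal
piece 2:a rests on {0:a}
piece 3:a rests on {2:a}
piece 4:c rests on {1:b, 3:a}
minimal pieces: {0:a, 1:b}
ways to finish when only these pieces remain (= sum over removing one remaining piece with nothing left below it):
  1 left: {4}→1
  2 left: {1,4}→1  {3,4}→1
  3 left: {1,3,4}→2  {2,3,4}→1
  placing 0:a first → 3 extensions
  placing 1:b first → 1 extensions
total linear extensions = 4

4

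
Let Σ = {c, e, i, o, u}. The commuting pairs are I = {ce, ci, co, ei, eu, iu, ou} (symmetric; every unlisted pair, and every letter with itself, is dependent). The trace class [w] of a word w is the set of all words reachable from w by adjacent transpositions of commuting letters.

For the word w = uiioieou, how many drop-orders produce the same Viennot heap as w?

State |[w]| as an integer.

56

#0=u has no predecessor
#1=i has no predecessor
#2=i depends on [1:i]
#3=o depends on [2:i]
#4=i depends on [3:o]
#5=e depends on [3:o]
#6=o depends on [4:i, 5:e]
#7=u depends on [0:u]
sources: [0:u, 1:i]
N(rest) = Σ N(rest − s) over sources s of rest; N(one piece) = 1:
  size 1 → [6]=1  [7]=1
  size 2 → [0,7]=1  [4,6]=1  [5,6]=1  [6,7]=2
  size 3 → [0,6,7]=3  [4,5,6]=2  [4,6,7]=3  [5,6,7]=3
  size 4 → [0,4,6,7]=6  [0,5,6,7]=6  [3,4,5,6]=2  [4,5,6,7]=8
  size 5 → [0,4,5,6,7]=20  [2,3,4,5,6]=2  [3,4,5,6,7]=10
  size 6 → [0,3,4,5,6,7]=30  [1,2,3,4,5,6]=2  [2,3,4,5,6,7]=12
  first=0(u) contributes 14
  first=1(i) contributes 42
|[w]| = 56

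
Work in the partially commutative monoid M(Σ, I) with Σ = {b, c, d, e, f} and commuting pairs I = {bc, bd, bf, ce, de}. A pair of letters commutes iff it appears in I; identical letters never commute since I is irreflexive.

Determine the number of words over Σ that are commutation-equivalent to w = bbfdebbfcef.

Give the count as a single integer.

102

piece 0:b — minimal
piece 1:b rests on {0:b}
piece 2:f — minimal
piece 3:d rests on {2:f}
piece 4:e rests on {1:b, 2:f}
piece 5:b rests on {4:e}
piece 6:b rests on {5:b}
piece 7:f rests on {3:d, 4:e}
piece 8:c rests on {7:f}
piece 9:e rests on {6:b, 7:f}
piece 10:f rests on {8:c, 9:e}
minimal pieces: {0:b, 2:f}
ways to finish when only these pieces remain (= sum over removing one remaining piece with nothing left below it):
  1 left: {10}→1
  2 left: {8,10}→1  {9,10}→1
  3 left: {6,9,10}→1  {8,9,10}→2
  4 left: {5,6,9,10}→1  {6,8,9,10}→3  {7,8,9,10}→2
  5 left: {3,7,8,9,10}→2  {5,6,8,9,10}→4  {6,7,8,9,10}→5
  6 left: {3,6,7,8,9,10}→7  {5,6,7,8,9,10}→9
  7 left: {3,5,6,7,8,9,10}→16  {4,5,6,7,8,9,10}→9
  8 left: {1,4,5,6,7,8,9,10}→9  {3,4,5,6,7,8,9,10}→25
  9 left: {0,1,4,5,6,7,8,9,10}→9  {1,3,4,5,6,7,8,9,10}→34  {2,3,4,5,6,7,8,9,10}→25
  placing 0:b first → 59 extensions
  placing 2:f first → 43 extensions
total linear extensions = 102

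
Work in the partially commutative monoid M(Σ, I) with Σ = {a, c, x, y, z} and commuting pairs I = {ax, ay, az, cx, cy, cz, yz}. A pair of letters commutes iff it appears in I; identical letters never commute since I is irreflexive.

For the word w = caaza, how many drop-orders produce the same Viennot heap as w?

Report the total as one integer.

5

#0=c has no predecessor
#1=a depends on [0:c]
#2=a depends on [1:a]
#3=z has no predecessor
#4=a depends on [2:a]
sources: [0:c, 3:z]
N(rest) = Σ N(rest − s) over sources s of rest; N(one piece) = 1:
  size 1 → [3]=1  [4]=1
  size 2 → [2,4]=1  [3,4]=2
  size 3 → [1,2,4]=1  [2,3,4]=3
  first=0(c) contributes 4
  first=3(z) contributes 1
|[w]| = 5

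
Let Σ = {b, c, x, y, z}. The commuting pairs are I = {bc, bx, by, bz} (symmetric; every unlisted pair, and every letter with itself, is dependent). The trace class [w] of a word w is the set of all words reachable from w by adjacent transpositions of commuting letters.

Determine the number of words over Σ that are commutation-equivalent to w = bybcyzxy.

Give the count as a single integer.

drop 0:b onto floor
drop 1:y onto floor
drop 2:b onto {0:b}
drop 3:c onto {1:y}
drop 4:y onto {3:c}
drop 5:z onto {4:y}
drop 6:x onto {5:z}
drop 7:y onto {6:x}
ground layer = {0:b, 1:y}
drop-orders for the pieces not yet dropped (sum over which currently-grounded one goes next):
  1 to go: {2} 1  {7} 1
  2 to go: {0,2} 1  {2,7} 2  {6,7} 1
  3 to go: {0,2,7} 3  {2,6,7} 3  {5,6,7} 1
  4 to go: {0,2,6,7} 6  {2,5,6,7} 4  {4,5,6,7} 1
  5 to go: {0,2,5,6,7} 10  {2,4,5,6,7} 5  {3,4,5,6,7} 1
  6 to go: {0,2,4,5,6,7} 15  {1,3,4,5,6,7} 1  {2,3,4,5,6,7} 6
  if 0:b drops first: 7 orders
  if 1:y drops first: 21 orders
heap linearizations: 28

28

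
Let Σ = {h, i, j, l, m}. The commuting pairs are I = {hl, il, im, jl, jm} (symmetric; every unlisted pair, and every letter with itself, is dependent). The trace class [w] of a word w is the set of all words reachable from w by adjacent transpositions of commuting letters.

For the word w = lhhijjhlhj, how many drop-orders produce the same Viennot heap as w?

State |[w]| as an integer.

45

drop 0:l onto floor
drop 1:h onto floor
drop 2:h onto {1:h}
drop 3:i onto {2:h}
drop 4:j onto {3:i}
drop 5:j onto {4:j}
drop 6:h onto {5:j}
drop 7:l onto {0:l}
drop 8:h onto {6:h}
drop 9:j onto {8:h}
ground layer = {0:l, 1:h}
drop-orders for the pieces not yet dropped (sum over which currently-grounded one goes next):
  1 to go: {7} 1  {9} 1
  2 to go: {0,7} 1  {7,9} 2  {8,9} 1
  3 to go: {0,7,9} 3  {6,8,9} 1  {7,8,9} 3
  4 to go: {0,7,8,9} 6  {5,6,8,9} 1  {6,7,8,9} 4
  5 to go: {0,6,7,8,9} 10  {4,5,6,8,9} 1  {5,6,7,8,9} 5
  6 to go: {0,5,6,7,8,9} 15  {3,4,5,6,8,9} 1  {4,5,6,7,8,9} 6
  7 to go: {0,4,5,6,7,8,9} 21  {2,3,4,5,6,8,9} 1  {3,4,5,6,7,8,9} 7
  8 to go: {0,3,4,5,6,7,8,9} 28  {1,2,3,4,5,6,8,9} 1  {2,3,4,5,6,7,8,9} 8
  if 0:l drops first: 9 orders
  if 1:h drops first: 36 orders
heap linearizations: 45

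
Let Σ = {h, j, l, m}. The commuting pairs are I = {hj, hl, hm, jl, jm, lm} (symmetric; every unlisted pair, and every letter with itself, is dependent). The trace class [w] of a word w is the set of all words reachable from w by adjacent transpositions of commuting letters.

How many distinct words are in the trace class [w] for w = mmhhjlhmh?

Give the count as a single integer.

#0=m has no predecessor
#1=m depends on [0:m]
#2=h has no predecessor
#3=h depends on [2:h]
#4=j has no predecessor
#5=l has no predecessor
#6=h depends on [3:h]
#7=m depends on [1:m]
#8=h depends on [6:h]
sources: [0:m, 2:h, 4:j, 5:l]
N(rest) = Σ N(rest − s) over sources s of rest; N(one piece) = 1:
  size 1 → [4]=1  [5]=1  [7]=1  [8]=1
  size 2 → [1,7]=1  [4,5]=2  [4,7]=2  [4,8]=2  [5,7]=2  [5,8]=2  [6,8]=1  [7,8]=2
  size 3 → [0,1,7]=1  [1,4,7]=3  [1,5,7]=3  [1,7,8]=3  [3,6,8]=1  [4,5,7]=6  [4,5,8]=6  [4,6,8]=3  [4,7,8]=6  [5,6,8]=3  [5,7,8]=6  [6,7,8]=3
  size 4 → [0,1,4,7]=4  [0,1,5,7]=4  [0,1,7,8]=4  [1,4,5,7]=12  [1,4,7,8]=12  [1,5,7,8]=12  [1,6,7,8]=6  [2,3,6,8]=1  [3,4,6,8]=4  [3,5,6,8]=4  [3,6,7,8]=4  [4,5,6,8]=12  [4,5,7,8]=24  [4,6,7,8]=12  [5,6,7,8]=12
  size 5 → [0,1,4,5,7]=20  [0,1,4,7,8]=20  [0,1,5,7,8]=20  [0,1,6,7,8]=10  [1,3,6,7,8]=10  [1,4,5,7,8]=60  [1,4,6,7,8]=30  [1,5,6,7,8]=30  [2,3,4,6,8]=5  [2,3,5,6,8]=5  [2,3,6,7,8]=5  [3,4,5,6,8]=20  [3,4,6,7,8]=20  [3,5,6,7,8]=20  [4,5,6,7,8]=60
  size 6 → [0,1,3,6,7,8]=20  [0,1,4,5,7,8]=120  [0,1,4,6,7,8]=60  [0,1,5,6,7,8]=60  [1,2,3,6,7,8]=15  [1,3,4,6,7,8]=60  [1,3,5,6,7,8]=60  [1,4,5,6,7,8]=180  [2,3,4,5,6,8]=30  [2,3,4,6,7,8]=30  [2,3,5,6,7,8]=30  [3,4,5,6,7,8]=120
  size 7 → [0,1,2,3,6,7,8]=35  [0,1,3,4,6,7,8]=140  [0,1,3,5,6,7,8]=140  [0,1,4,5,6,7,8]=420  [1,2,3,4,6,7,8]=105  [1,2,3,5,6,7,8]=105  [1,3,4,5,6,7,8]=420  [2,3,4,5,6,7,8]=210
  first=0(m) contributes 840
  first=2(h) contributes 1120
  first=4(j) contributes 280
  first=5(l) contributes 280
|[w]| = 2520

2520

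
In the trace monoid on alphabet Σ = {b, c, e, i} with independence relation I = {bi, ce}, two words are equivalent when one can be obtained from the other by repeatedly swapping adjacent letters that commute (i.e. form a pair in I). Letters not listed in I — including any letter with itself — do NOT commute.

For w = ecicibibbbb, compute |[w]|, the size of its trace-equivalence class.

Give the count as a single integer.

42

drop 0:e onto floor
drop 1:c onto floor
drop 2:i onto {0:e, 1:c}
drop 3:c onto {2:i}
drop 4:i onto {3:c}
drop 5:b onto {3:c}
drop 6:i onto {4:i}
drop 7:b onto {5:b}
drop 8:b onto {7:b}
drop 9:b onto {8:b}
drop 10:b onto {9:b}
ground layer = {0:e, 1:c}
drop-orders for the pieces not yet dropped (sum over which currently-grounded one goes next):
  1 to go: {6} 1  {10} 1
  2 to go: {4,6} 1  {6,10} 2  {9,10} 1
  3 to go: {4,6,10} 3  {6,9,10} 3  {8,9,10} 1
  4 to go: {4,6,9,10} 6  {6,8,9,10} 4  {7,8,9,10} 1
  5 to go: {4,6,8,9,10} 10  {5,7,8,9,10} 1  {6,7,8,9,10} 5
  6 to go: {4,6,7,8,9,10} 15  {5,6,7,8,9,10} 6
  7 to go: {4,5,6,7,8,9,10} 21
  8 to go: {3,4,5,6,7,8,9,10} 21
  9 to go: {2,3,4,5,6,7,8,9,10} 21
  if 0:e drops first: 21 orders
  if 1:c drops first: 21 orders
heap linearizations: 42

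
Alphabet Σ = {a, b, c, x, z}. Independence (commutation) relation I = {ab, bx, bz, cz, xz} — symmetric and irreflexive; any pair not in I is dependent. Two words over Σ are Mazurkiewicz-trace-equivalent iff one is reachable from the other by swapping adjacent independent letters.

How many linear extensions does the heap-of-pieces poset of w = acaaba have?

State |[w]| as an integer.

drop 0:a onto floor
drop 1:c onto {0:a}
drop 2:a onto {1:c}
drop 3:a onto {2:a}
drop 4:b onto {1:c}
drop 5:a onto {3:a}
ground layer = {0:a}
drop-orders for the pieces not yet dropped (sum over which currently-grounded one goes next):
  1 to go: {4} 1  {5} 1
  2 to go: {3,5} 1  {4,5} 2
  3 to go: {2,3,5} 1  {3,4,5} 3
  4 to go: {2,3,4,5} 4
  if 0:a drops first: 4 orders

4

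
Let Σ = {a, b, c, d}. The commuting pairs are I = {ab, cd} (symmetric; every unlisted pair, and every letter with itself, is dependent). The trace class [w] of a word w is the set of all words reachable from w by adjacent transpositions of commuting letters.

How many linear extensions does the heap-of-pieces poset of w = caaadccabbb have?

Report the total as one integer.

12

piece 0:c — minimal
piece 1:a rests on {0:c}
piece 2:a rests on {1:a}
piece 3:a rests on {2:a}
piece 4:d rests on {3:a}
piece 5:c rests on {3:a}
piece 6:c rests on {5:c}
piece 7:a rests on {4:d, 6:c}
piece 8:b rests on {4:d, 6:c}
piece 9:b rests on {8:b}
piece 10:b rests on {9:b}
minimal pieces: {0:c}
ways to finish when only these pieces remain (= sum over removing one remaining piece with nothing left below it):
  1 left: {7}→1  {10}→1
  2 left: {7,10}→2  {9,10}→1
  3 left: {7,9,10}→3  {8,9,10}→1
  4 left: {7,8,9,10}→4
  5 left: {4,7,8,9,10}→4  {6,7,8,9,10}→4
  6 left: {4,6,7,8,9,10}→8  {5,6,7,8,9,10}→4
  7 left: {4,5,6,7,8,9,10}→12
  8 left: {3,4,5,6,7,8,9,10}→12
  9 left: {2,3,4,5,6,7,8,9,10}→12
  placing 0:c first → 12 extensions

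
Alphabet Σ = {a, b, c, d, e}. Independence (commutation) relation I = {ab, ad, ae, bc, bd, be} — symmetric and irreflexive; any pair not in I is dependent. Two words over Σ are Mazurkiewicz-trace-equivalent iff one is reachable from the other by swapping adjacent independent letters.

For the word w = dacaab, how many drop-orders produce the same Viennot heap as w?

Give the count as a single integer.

drop 0:d onto floor
drop 1:a onto floor
drop 2:c onto {0:d, 1:a}
drop 3:a onto {2:c}
drop 4:a onto {3:a}
drop 5:b onto floor
ground layer = {0:d, 1:a, 5:b}
drop-orders for the pieces not yet dropped (sum over which currently-grounded one goes next):
  1 to go: {4} 1  {5} 1
  2 to go: {3,4} 1  {4,5} 2
  3 to go: {2,3,4} 1  {3,4,5} 3
  4 to go: {0,2,3,4} 1  {1,2,3,4} 1  {2,3,4,5} 4
  if 0:d drops first: 5 orders
  if 1:a drops first: 5 orders
  if 5:b drops first: 2 orders
heap linearizations: 12

12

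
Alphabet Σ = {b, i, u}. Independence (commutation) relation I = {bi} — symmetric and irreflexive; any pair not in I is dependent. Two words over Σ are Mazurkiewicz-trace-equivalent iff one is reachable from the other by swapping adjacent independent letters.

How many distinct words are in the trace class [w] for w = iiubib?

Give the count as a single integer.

0(i) covers ∅
1(i) covers 0:i
2(u) covers 1:i
3(b) covers 2:u
4(i) covers 2:u
5(b) covers 3:b
floor of heap: 0:i
completions by unplaced set U, small U first (add the entries for U minus each lowest piece of U):
  |U|=1: {4}:1  {5}:1
  |U|=2: {3,5}:1  {4,5}:2
  |U|=3: {3,4,5}:3
  |U|=4: {2,3,4,5}:3
  start at 0(i): 3

3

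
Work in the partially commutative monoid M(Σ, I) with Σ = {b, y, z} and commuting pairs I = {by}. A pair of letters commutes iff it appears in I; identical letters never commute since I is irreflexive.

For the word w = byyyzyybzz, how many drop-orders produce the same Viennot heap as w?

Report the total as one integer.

piece 0:b — minimal
piece 1:y — minimal
piece 2:y rests on {1:y}
piece 3:y rests on {2:y}
piece 4:z rests on {0:b, 3:y}
piece 5:y rests on {4:z}
piece 6:y rests on {5:y}
piece 7:b rests on {4:z}
piece 8:z rests on {6:y, 7:b}
piece 9:z rests on {8:z}
minimal pieces: {0:b, 1:y}
ways to finish when only these pieces remain (= sum over removing one remaining piece with nothing left below it):
  1 left: {9}→1
  2 left: {8,9}→1
  3 left: {6,8,9}→1  {7,8,9}→1
  4 left: {5,6,8,9}→1  {6,7,8,9}→2
  5 left: {5,6,7,8,9}→3
  6 left: {4,5,6,7,8,9}→3
  7 left: {0,4,5,6,7,8,9}→3  {3,4,5,6,7,8,9}→3
  8 left: {0,3,4,5,6,7,8,9}→6  {2,3,4,5,6,7,8,9}→3
  placing 0:b first → 3 extensions
  placing 1:y first → 9 extensions
total linear extensions = 12

12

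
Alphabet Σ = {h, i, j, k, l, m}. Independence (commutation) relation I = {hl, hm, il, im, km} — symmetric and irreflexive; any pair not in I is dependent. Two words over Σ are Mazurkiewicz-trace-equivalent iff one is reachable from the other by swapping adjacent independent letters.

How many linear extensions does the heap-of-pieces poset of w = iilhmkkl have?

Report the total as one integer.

18

piece 0:i — minimal
piece 1:i rests on {0:i}
piece 2:l — minimal
piece 3:h rests on {1:i}
piece 4:m rests on {2:l}
piece 5:k rests on {2:l, 3:h}
piece 6:k rests on {5:k}
piece 7:l rests on {4:m, 6:k}
minimal pieces: {0:i, 2:l}
ways to finish when only these pieces remain (= sum over removing one remaining piece with nothing left below it):
  1 left: {7}→1
  2 left: {4,7}→1  {6,7}→1
  3 left: {4,6,7}→2  {5,6,7}→1
  4 left: {3,5,6,7}→1  {4,5,6,7}→3
  5 left: {1,3,5,6,7}→1  {2,4,5,6,7}→3  {3,4,5,6,7}→4
  6 left: {0,1,3,5,6,7}→1  {1,3,4,5,6,7}→5  {2,3,4,5,6,7}→7
  placing 0:i first → 12 extensions
  placing 2:l first → 6 extensions
total linear extensions = 18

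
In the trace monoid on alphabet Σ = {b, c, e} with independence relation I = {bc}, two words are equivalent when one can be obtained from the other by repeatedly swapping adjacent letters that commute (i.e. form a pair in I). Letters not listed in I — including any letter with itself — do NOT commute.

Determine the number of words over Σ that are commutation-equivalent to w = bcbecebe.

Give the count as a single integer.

drop 0:b onto floor
drop 1:c onto floor
drop 2:b onto {0:b}
drop 3:e onto {1:c, 2:b}
drop 4:c onto {3:e}
drop 5:e onto {4:c}
drop 6:b onto {5:e}
drop 7:e onto {6:b}
ground layer = {0:b, 1:c}
drop-orders for the pieces not yet dropped (sum over which currently-grounded one goes next):
  1 to go: {7} 1
  2 to go: {6,7} 1
  3 to go: {5,6,7} 1
  4 to go: {4,5,6,7} 1
  5 to go: {3,4,5,6,7} 1
  6 to go: {1,3,4,5,6,7} 1  {2,3,4,5,6,7} 1
  if 0:b drops first: 2 orders
  if 1:c drops first: 1 orders
heap linearizations: 3

3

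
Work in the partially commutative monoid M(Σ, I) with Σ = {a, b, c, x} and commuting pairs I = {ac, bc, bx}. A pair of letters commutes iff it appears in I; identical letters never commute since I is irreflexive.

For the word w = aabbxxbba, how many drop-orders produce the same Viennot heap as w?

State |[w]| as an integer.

#0=a has no predecessor
#1=a depends on [0:a]
#2=b depends on [1:a]
#3=b depends on [2:b]
#4=x depends on [1:a]
#5=x depends on [4:x]
#6=b depends on [3:b]
#7=b depends on [6:b]
#8=a depends on [5:x, 7:b]
sources: [0:a]
N(rest) = Σ N(rest − s) over sources s of rest; N(one piece) = 1:
  size 1 → [8]=1
  size 2 → [5,8]=1  [7,8]=1
  size 3 → [4,5,8]=1  [5,7,8]=2  [6,7,8]=1
  size 4 → [3,6,7,8]=1  [4,5,7,8]=3  [5,6,7,8]=3
  size 5 → [2,3,6,7,8]=1  [3,5,6,7,8]=4  [4,5,6,7,8]=6
  size 6 → [2,3,5,6,7,8]=5  [3,4,5,6,7,8]=10
  size 7 → [2,3,4,5,6,7,8]=15
  first=0(a) contributes 15

15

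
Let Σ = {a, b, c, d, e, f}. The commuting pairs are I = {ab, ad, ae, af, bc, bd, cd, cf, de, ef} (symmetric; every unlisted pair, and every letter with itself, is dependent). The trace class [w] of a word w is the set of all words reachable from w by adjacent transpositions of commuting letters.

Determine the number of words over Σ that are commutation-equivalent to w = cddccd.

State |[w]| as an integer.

drop 0:c onto floor
drop 1:d onto floor
drop 2:d onto {1:d}
drop 3:c onto {0:c}
drop 4:c onto {3:c}
drop 5:d onto {2:d}
ground layer = {0:c, 1:d}
drop-orders for the pieces not yet dropped (sum over which currently-grounded one goes next):
  1 to go: {4} 1  {5} 1
  2 to go: {2,5} 1  {3,4} 1  {4,5} 2
  3 to go: {0,3,4} 1  {1,2,5} 1  {2,4,5} 3  {3,4,5} 3
  4 to go: {0,3,4,5} 4  {1,2,4,5} 4  {2,3,4,5} 6
  if 0:c drops first: 10 orders
  if 1:d drops first: 10 orders
heap linearizations: 20

20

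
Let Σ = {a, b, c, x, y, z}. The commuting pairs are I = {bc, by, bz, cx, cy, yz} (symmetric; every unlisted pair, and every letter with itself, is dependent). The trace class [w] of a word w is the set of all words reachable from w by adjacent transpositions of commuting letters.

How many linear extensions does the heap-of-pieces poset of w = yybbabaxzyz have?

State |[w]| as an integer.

drop 0:y onto floor
drop 1:y onto {0:y}
drop 2:b onto floor
drop 3:b onto {2:b}
drop 4:a onto {1:y, 3:b}
drop 5:b onto {4:a}
drop 6:a onto {5:b}
drop 7:x onto {6:a}
drop 8:z onto {7:x}
drop 9:y onto {7:x}
drop 10:z onto {8:z}
ground layer = {0:y, 2:b}
drop-orders for the pieces not yet dropped (sum over which currently-grounded one goes next):
  1 to go: {9} 1  {10} 1
  2 to go: {8,10} 1  {9,10} 2
  3 to go: {8,9,10} 3
  4 to go: {7,8,9,10} 3
  5 to go: {6,7,8,9,10} 3
  6 to go: {5,6,7,8,9,10} 3
  7 to go: {4,5,6,7,8,9,10} 3
  8 to go: {1,4,5,6,7,8,9,10} 3  {3,4,5,6,7,8,9,10} 3
  9 to go: {0,1,4,5,6,7,8,9,10} 3  {1,3,4,5,6,7,8,9,10} 6  {2,3,4,5,6,7,8,9,10} 3
  if 0:y drops first: 9 orders
  if 2:b drops first: 9 orders
heap linearizations: 18

18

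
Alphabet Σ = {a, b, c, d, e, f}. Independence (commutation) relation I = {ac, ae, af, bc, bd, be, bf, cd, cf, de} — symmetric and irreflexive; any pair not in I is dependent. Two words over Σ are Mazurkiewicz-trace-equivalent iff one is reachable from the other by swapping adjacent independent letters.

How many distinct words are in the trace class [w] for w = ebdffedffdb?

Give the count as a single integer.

220

piece 0:e — minimal
piece 1:b — minimal
piece 2:d — minimal
piece 3:f rests on {0:e, 2:d}
piece 4:f rests on {3:f}
piece 5:e rests on {4:f}
piece 6:d rests on {4:f}
piece 7:f rests on {5:e, 6:d}
piece 8:f rests on {7:f}
piece 9:d rests on {8:f}
piece 10:b rests on {1:b}
minimal pieces: {0:e, 1:b, 2:d}
ways to finish when only these pieces remain (= sum over removing one remaining piece with nothing left below it):
  1 left: {9}→1  {10}→1
  2 left: {1,10}→1  {8,9}→1  {9,10}→2
  3 left: {1,9,10}→3  {7,8,9}→1  {8,9,10}→3
  4 left: {1,8,9,10}→6  {5,7,8,9}→1  {6,7,8,9}→1  {7,8,9,10}→4
  5 left: {1,7,8,9,10}→10  {5,6,7,8,9}→2  {5,7,8,9,10}→5  {6,7,8,9,10}→5
  6 left: {1,5,7,8,9,10}→15  {1,6,7,8,9,10}→15  {4,5,6,7,8,9}→2  {5,6,7,8,9,10}→12
  7 left: {1,5,6,7,8,9,10}→42  {3,4,5,6,7,8,9}→2  {4,5,6,7,8,9,10}→14
  8 left: {0,3,4,5,6,7,8,9}→2  {1,4,5,6,7,8,9,10}→56  {2,3,4,5,6,7,8,9}→2  {3,4,5,6,7,8,9,10}→16
  9 left: {0,2,3,4,5,6,7,8,9}→4  {0,3,4,5,6,7,8,9,10}→18  {1,3,4,5,6,7,8,9,10}→72  {2,3,4,5,6,7,8,9,10}→18
  placing 0:e first → 90 extensions
  placing 1:b first → 40 extensions
  placing 2:d first → 90 extensions
total linear extensions = 220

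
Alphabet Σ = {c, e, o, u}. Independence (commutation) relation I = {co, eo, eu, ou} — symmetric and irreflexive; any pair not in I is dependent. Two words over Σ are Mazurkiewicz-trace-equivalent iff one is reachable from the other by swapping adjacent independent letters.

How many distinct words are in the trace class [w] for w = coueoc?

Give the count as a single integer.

0(c) covers ∅
1(o) covers ∅
2(u) covers 0:c
3(e) covers 0:c
4(o) covers 1:o
5(c) covers 2:u, 3:e
floor of heap: 0:c, 1:o
completions by unplaced set U, small U first (add the entries for U minus each lowest piece of U):
  |U|=1: {4}:1  {5}:1
  |U|=2: {1,4}:1  {2,5}:1  {3,5}:1  {4,5}:2
  |U|=3: {1,4,5}:3  {2,3,5}:2  {2,4,5}:3  {3,4,5}:3
  |U|=4: {0,2,3,5}:2  {1,2,4,5}:6  {1,3,4,5}:6  {2,3,4,5}:8
  start at 0(c): 20
  start at 1(o): 10
sum over floor = 30

30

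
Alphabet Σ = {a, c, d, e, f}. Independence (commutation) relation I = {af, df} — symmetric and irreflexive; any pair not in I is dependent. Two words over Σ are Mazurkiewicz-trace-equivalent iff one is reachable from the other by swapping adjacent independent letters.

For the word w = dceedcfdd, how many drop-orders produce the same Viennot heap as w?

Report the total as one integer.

0(d) covers ∅
1(c) covers 0:d
2(e) covers 1:c
3(e) covers 2:e
4(d) covers 3:e
5(c) covers 4:d
6(f) covers 5:c
7(d) covers 5:c
8(d) covers 7:d
floor of heap: 0:d
completions by unplaced set U, small U first (add the entries for U minus each lowest piece of U):
  |U|=1: {6}:1  {8}:1
  |U|=2: {6,8}:2  {7,8}:1
  |U|=3: {6,7,8}:3
  |U|=4: {5,6,7,8}:3
  |U|=5: {4,5,6,7,8}:3
  |U|=6: {3,4,5,6,7,8}:3
  |U|=7: {2,3,4,5,6,7,8}:3
  start at 0(d): 3

3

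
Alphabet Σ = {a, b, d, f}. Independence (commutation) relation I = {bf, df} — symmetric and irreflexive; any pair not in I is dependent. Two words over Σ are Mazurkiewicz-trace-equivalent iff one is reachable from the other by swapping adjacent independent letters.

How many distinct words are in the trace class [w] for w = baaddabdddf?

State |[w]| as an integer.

#0=b has no predecessor
#1=a depends on [0:b]
#2=a depends on [1:a]
#3=d depends on [2:a]
#4=d depends on [3:d]
#5=a depends on [4:d]
#6=b depends on [5:a]
#7=d depends on [6:b]
#8=d depends on [7:d]
#9=d depends on [8:d]
#10=f depends on [5:a]
sources: [0:b]
N(rest) = Σ N(rest − s) over sources s of rest; N(one piece) = 1:
  size 1 → [9]=1  [10]=1
  size 2 → [8,9]=1  [9,10]=2
  size 3 → [7,8,9]=1  [8,9,10]=3
  size 4 → [6,7,8,9]=1  [7,8,9,10]=4
  size 5 → [6,7,8,9,10]=5
  size 6 → [5,6,7,8,9,10]=5
  size 7 → [4,5,6,7,8,9,10]=5
  size 8 → [3,4,5,6,7,8,9,10]=5
  size 9 → [2,3,4,5,6,7,8,9,10]=5
  first=0(b) contributes 5

5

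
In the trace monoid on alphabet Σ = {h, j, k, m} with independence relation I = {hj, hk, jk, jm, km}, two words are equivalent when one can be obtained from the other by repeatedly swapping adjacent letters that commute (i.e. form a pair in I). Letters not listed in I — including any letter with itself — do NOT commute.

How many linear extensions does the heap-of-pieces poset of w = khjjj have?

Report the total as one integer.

#0=k has no predecessor
#1=h has no predecessor
#2=j has no predecessor
#3=j depends on [2:j]
#4=j depends on [3:j]
sources: [0:k, 1:h, 2:j]
N(rest) = Σ N(rest − s) over sources s of rest; N(one piece) = 1:
  size 1 → [0]=1  [1]=1  [4]=1
  size 2 → [0,1]=2  [0,4]=2  [1,4]=2  [3,4]=1
  size 3 → [0,1,4]=6  [0,3,4]=3  [1,3,4]=3  [2,3,4]=1
  first=0(k) contributes 4
  first=1(h) contributes 4
  first=2(j) contributes 12
|[w]| = 20

20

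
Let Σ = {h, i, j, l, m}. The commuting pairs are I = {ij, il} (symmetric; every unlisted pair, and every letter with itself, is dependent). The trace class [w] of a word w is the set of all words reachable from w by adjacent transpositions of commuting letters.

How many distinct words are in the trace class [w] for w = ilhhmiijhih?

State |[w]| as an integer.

6

0(i) covers ∅
1(l) covers ∅
2(h) covers 0:i, 1:l
3(h) covers 2:h
4(m) covers 3:h
5(i) covers 4:m
6(i) covers 5:i
7(j) covers 4:m
8(h) covers 6:i, 7:j
9(i) covers 8:h
10(h) covers 9:i
floor of heap: 0:i, 1:l
completions by unplaced set U, small U first (add the entries for U minus each lowest piece of U):
  |U|=1: {10}:1
  |U|=2: {9,10}:1
  |U|=3: {8,9,10}:1
  |U|=4: {6,8,9,10}:1  {7,8,9,10}:1
  |U|=5: {5,6,8,9,10}:1  {6,7,8,9,10}:2
  |U|=6: {5,6,7,8,9,10}:3
  |U|=7: {4,5,6,7,8,9,10}:3
  |U|=8: {3,4,5,6,7,8,9,10}:3
  |U|=9: {2,3,4,5,6,7,8,9,10}:3
  start at 0(i): 3
  start at 1(l): 3
sum over floor = 6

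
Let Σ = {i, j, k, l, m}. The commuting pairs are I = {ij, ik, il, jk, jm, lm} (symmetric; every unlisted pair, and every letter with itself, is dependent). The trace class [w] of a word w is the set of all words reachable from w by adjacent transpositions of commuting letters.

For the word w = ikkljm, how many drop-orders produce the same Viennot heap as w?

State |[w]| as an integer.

#0=i has no predecessor
#1=k has no predecessor
#2=k depends on [1:k]
#3=l depends on [2:k]
#4=j depends on [3:l]
#5=m depends on [0:i, 2:k]
sources: [0:i, 1:k]
N(rest) = Σ N(rest − s) over sources s of rest; N(one piece) = 1:
  size 1 → [4]=1  [5]=1
  size 2 → [0,5]=1  [3,4]=1  [4,5]=2
  size 3 → [0,4,5]=3  [3,4,5]=3
  size 4 → [0,3,4,5]=6  [2,3,4,5]=3
  first=0(i) contributes 3
  first=1(k) contributes 9
|[w]| = 12

12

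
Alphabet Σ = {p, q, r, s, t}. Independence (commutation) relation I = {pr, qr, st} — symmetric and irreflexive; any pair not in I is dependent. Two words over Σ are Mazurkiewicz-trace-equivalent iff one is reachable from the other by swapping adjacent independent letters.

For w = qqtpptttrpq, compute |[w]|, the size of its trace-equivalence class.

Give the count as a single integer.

piece 0:q — minimal
piece 1:q rests on {0:q}
piece 2:t rests on {1:q}
piece 3:p rests on {2:t}
piece 4:p rests on {3:p}
piece 5:t rests on {4:p}
piece 6:t rests on {5:t}
piece 7:t rests on {6:t}
piece 8:r rests on {7:t}
piece 9:p rests on {7:t}
piece 10:q rests on {9:p}
minimal pieces: {0:q}
ways to finish when only these pieces remain (= sum over removing one remaining piece with nothing left below it):
  1 left: {8}→1  {10}→1
  2 left: {8,10}→2  {9,10}→1
  3 left: {8,9,10}→3
  4 left: {7,8,9,10}→3
  5 left: {6,7,8,9,10}→3
  6 left: {5,6,7,8,9,10}→3
  7 left: {4,5,6,7,8,9,10}→3
  8 left: {3,4,5,6,7,8,9,10}→3
  9 left: {2,3,4,5,6,7,8,9,10}→3
  placing 0:q first → 3 extensions

3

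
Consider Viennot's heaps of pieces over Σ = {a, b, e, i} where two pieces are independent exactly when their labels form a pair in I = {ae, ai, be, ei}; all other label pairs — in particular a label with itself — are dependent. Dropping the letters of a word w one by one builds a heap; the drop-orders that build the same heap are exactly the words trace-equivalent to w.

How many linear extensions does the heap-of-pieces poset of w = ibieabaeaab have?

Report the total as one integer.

110

piece 0:i — minimal
piece 1:b rests on {0:i}
piece 2:i rests on {1:b}
piece 3:e — minimal
piece 4:a rests on {1:b}
piece 5:b rests on {2:i, 4:a}
piece 6:a rests on {5:b}
piece 7:e rests on {3:e}
piece 8:a rests on {6:a}
piece 9:a rests on {8:a}
piece 10:b rests on {9:a}
minimal pieces: {0:i, 3:e}
ways to finish when only these pieces remain (= sum over removing one remaining piece with nothing left below it):
  1 left: {7}→1  {10}→1
  2 left: {3,7}→1  {7,10}→2  {9,10}→1
  3 left: {3,7,10}→3  {7,9,10}→3  {8,9,10}→1
  4 left: {3,7,9,10}→6  {6,8,9,10}→1  {7,8,9,10}→4
  5 left: {3,7,8,9,10}→10  {5,6,8,9,10}→1  {6,7,8,9,10}→5
  6 left: {2,5,6,8,9,10}→1  {3,6,7,8,9,10}→15  {4,5,6,8,9,10}→1  {5,6,7,8,9,10}→6
  7 left: {2,4,5,6,8,9,10}→2  {2,5,6,7,8,9,10}→7  {3,5,6,7,8,9,10}→21  {4,5,6,7,8,9,10}→7
  8 left: {1,2,4,5,6,8,9,10}→2  {2,3,5,6,7,8,9,10}→28  {2,4,5,6,7,8,9,10}→16  {3,4,5,6,7,8,9,10}→28
  9 left: {0,1,2,4,5,6,8,9,10}→2  {1,2,4,5,6,7,8,9,10}→18  {2,3,4,5,6,7,8,9,10}→72
  placing 0:i first → 90 extensions
  placing 3:e first → 20 extensions
total linear extensions = 110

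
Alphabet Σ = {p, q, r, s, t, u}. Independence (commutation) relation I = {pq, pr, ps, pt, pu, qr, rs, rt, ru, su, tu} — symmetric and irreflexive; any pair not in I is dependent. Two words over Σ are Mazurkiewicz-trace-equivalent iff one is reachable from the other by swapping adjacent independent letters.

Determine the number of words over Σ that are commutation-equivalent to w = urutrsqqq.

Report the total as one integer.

216

0(u) covers ∅
1(r) covers ∅
2(u) covers 0:u
3(t) covers ∅
4(r) covers 1:r
5(s) covers 3:t
6(q) covers 2:u, 5:s
7(q) covers 6:q
8(q) covers 7:q
floor of heap: 0:u, 1:r, 3:t
completions by unplaced set U, small U first (add the entries for U minus each lowest piece of U):
  |U|=1: {4}:1  {8}:1
  |U|=2: {1,4}:1  {4,8}:2  {7,8}:1
  |U|=3: {1,4,8}:3  {4,7,8}:3  {6,7,8}:1
  |U|=4: {1,4,7,8}:6  {2,6,7,8}:1  {4,6,7,8}:4  {5,6,7,8}:1
  |U|=5: {0,2,6,7,8}:1  {1,4,6,7,8}:10  {2,4,6,7,8}:5  {2,5,6,7,8}:2  {3,5,6,7,8}:1  {4,5,6,7,8}:5
  |U|=6: {0,2,4,6,7,8}:6  {0,2,5,6,7,8}:3  {1,2,4,6,7,8}:15  {1,4,5,6,7,8}:15  {2,3,5,6,7,8}:3  {2,4,5,6,7,8}:12  {3,4,5,6,7,8}:6
  |U|=7: {0,1,2,4,6,7,8}:21  {0,2,3,5,6,7,8}:6  {0,2,4,5,6,7,8}:21  {1,2,4,5,6,7,8}:42  {1,3,4,5,6,7,8}:21  {2,3,4,5,6,7,8}:21
  start at 0(u): 84
  start at 1(r): 48
  start at 3(t): 84
sum over floor = 216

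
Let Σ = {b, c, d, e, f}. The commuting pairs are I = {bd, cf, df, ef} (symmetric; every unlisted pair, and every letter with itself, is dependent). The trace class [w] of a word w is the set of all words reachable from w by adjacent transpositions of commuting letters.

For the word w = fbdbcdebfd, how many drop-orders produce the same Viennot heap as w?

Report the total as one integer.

12

piece 0:f — minimal
piece 1:b rests on {0:f}
piece 2:d — minimal
piece 3:b rests on {1:b}
piece 4:c rests on {2:d, 3:b}
piece 5:d rests on {4:c}
piece 6:e rests on {5:d}
piece 7:b rests on {6:e}
piece 8:f rests on {7:b}
piece 9:d rests on {6:e}
minimal pieces: {0:f, 2:d}
ways to finish when only these pieces remain (= sum over removing one remaining piece with nothing left below it):
  1 left: {8}→1  {9}→1
  2 left: {7,8}→1  {8,9}→2
  3 left: {7,8,9}→3
  4 left: {6,7,8,9}→3
  5 left: {5,6,7,8,9}→3
  6 left: {4,5,6,7,8,9}→3
  7 left: {2,4,5,6,7,8,9}→3  {3,4,5,6,7,8,9}→3
  8 left: {1,3,4,5,6,7,8,9}→3  {2,3,4,5,6,7,8,9}→6
  placing 0:f first → 9 extensions
  placing 2:d first → 3 extensions
total linear extensions = 12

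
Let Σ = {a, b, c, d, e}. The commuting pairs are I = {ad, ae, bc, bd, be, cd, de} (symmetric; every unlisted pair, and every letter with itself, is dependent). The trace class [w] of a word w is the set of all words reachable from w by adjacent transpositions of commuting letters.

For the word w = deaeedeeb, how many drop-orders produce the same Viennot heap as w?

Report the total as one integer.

756

0(d) covers ∅
1(e) covers ∅
2(a) covers ∅
3(e) covers 1:e
4(e) covers 3:e
5(d) covers 0:d
6(e) covers 4:e
7(e) covers 6:e
8(b) covers 2:a
floor of heap: 0:d, 1:e, 2:a
completions by unplaced set U, small U first (add the entries for U minus each lowest piece of U):
  |U|=1: {5}:1  {7}:1  {8}:1
  |U|=2: {0,5}:1  {2,8}:1  {5,7}:2  {5,8}:2  {6,7}:1  {7,8}:2
  |U|=3: {0,5,7}:3  {0,5,8}:3  {2,5,8}:3  {2,7,8}:3  {4,6,7}:1  {5,6,7}:3  {5,7,8}:6  {6,7,8}:3
  |U|=4: {0,2,5,8}:6  {0,5,6,7}:6  {0,5,7,8}:12  {2,5,7,8}:12  {2,6,7,8}:6  {3,4,6,7}:1  {4,5,6,7}:4  {4,6,7,8}:4  {5,6,7,8}:12
  |U|=5: {0,2,5,7,8}:30  {0,4,5,6,7}:10  {0,5,6,7,8}:30  {1,3,4,6,7}:1  {2,4,6,7,8}:10  {2,5,6,7,8}:30  {3,4,5,6,7}:5  {3,4,6,7,8}:5  {4,5,6,7,8}:20
  |U|=6: {0,2,5,6,7,8}:90  {0,3,4,5,6,7}:15  {0,4,5,6,7,8}:60  {1,3,4,5,6,7}:6  {1,3,4,6,7,8}:6  {2,3,4,6,7,8}:15  {2,4,5,6,7,8}:60  {3,4,5,6,7,8}:30
  |U|=7: {0,1,3,4,5,6,7}:21  {0,2,4,5,6,7,8}:210  {0,3,4,5,6,7,8}:105  {1,2,3,4,6,7,8}:21  {1,3,4,5,6,7,8}:42  {2,3,4,5,6,7,8}:105
  start at 0(d): 168
  start at 1(e): 420
  start at 2(a): 168
sum over floor = 756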